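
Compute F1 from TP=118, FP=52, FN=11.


Precision = 118/170 = 0.6941
Recall = 118/129 = 0.9147
F1 = 2·P·R/(P+R) = 2·TP/(2·TP+FP+FN) = 236/(236+52+11) = 236/299 = 0.7893

0.7893


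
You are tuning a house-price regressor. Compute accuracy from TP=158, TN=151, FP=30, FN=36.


Accuracy = (TP+TN)/(TP+TN+FP+FN)
= (158+151)/(375)
= 309/375 = 82.4%

82.4%


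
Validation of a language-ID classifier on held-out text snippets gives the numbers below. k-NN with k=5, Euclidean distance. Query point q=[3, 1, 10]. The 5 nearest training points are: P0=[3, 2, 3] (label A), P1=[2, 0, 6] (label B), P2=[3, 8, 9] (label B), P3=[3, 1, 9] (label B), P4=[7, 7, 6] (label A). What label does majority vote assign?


d(q,P0) = 7.0711  (label A)
d(q,P1) = 4.2426  (label B)
d(q,P2) = 7.0711  (label B)
d(q,P3) = 1.0  (label B)
d(q,P4) = 8.2462  (label A)
Votes: A=2, B=3
Majority → B

B


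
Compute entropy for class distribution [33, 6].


Probabilities: [33/39, 6/39] ≈ [0.8462, 0.1538]
H = -((33/39)·log₂(33/39) + (6/39)·log₂(6/39))
  = 0.6194 bits

0.6194 bits


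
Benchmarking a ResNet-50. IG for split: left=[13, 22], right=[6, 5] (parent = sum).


Parent = [19, 27], H_parent = 0.9781
H_left = 0.9518 (n=35), H_right = 0.994 (n=11)
H_children = (35/46)·0.9518 + (11/46)·0.994 = 0.9619
IG = 0.9781 - 0.9619 = 0.0162

0.0162


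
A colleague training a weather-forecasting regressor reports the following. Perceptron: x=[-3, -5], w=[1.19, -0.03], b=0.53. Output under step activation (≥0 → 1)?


z = (-3)·(1.19) + (-5)·(-0.03) + 0.53
  = -2.89
step(z) = 0 (z<0)

0


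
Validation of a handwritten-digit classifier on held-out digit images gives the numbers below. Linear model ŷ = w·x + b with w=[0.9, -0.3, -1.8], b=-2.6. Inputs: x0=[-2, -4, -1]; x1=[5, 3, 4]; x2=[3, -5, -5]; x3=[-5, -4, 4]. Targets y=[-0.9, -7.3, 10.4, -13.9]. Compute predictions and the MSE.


ŷ0 = (0.9)·(-2) + (-0.3)·(-4) + (-1.8)·(-1) - 2.6 = -1.4
ŷ1 = (0.9)·(5) + (-0.3)·(3) + (-1.8)·(4) - 2.6 = -6.2
ŷ2 = (0.9)·(3) + (-0.3)·(-5) + (-1.8)·(-5) - 2.6 = 10.6
ŷ3 = (0.9)·(-5) + (-0.3)·(-4) + (-1.8)·(4) - 2.6 = -13.1
errors² = [0.25, 1.21, 0.04, 0.64]
MSE = 2.1400/4 = 0.535

0.535


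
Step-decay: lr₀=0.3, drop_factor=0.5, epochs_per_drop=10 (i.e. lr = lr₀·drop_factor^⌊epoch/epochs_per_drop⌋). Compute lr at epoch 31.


n_drops = ⌊31/10⌋ = 3
lr = 0.3·0.5^3 = 0.3·0.125 = 0.0375

0.0375


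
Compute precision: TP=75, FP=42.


Precision = TP/(TP+FP)
= 75/(75+42)
= 75/117 = 64.1%

64.1%


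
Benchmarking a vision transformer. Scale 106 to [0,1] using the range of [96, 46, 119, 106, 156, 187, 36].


min=36, max=187
(106-36)/(187-36) = 70/151 = 0.4636

0.4636


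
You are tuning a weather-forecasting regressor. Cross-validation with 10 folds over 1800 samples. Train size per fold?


Fold size = 1800/10 = 180
Training per fold = 1800 - 180 = 1620

1620


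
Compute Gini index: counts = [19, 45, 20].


Probabilities: [19/84, 45/84, 20/84] ≈ [0.2262, 0.5357, 0.2381]
Σpᵢ² = (361 + 2025 + 400)/84² = 2786/7056
Gini = 1 - Σpᵢ² = 1 - 2786/7056 = 0.6052

0.6052


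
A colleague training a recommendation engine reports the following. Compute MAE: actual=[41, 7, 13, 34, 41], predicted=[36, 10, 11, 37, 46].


Absolute errors: |41-36|=5, |7-10|=3, |13-11|=2, |34-37|=3, |41-46|=5
Sum = 18
MAE = 18/5 = 18/5

18/5


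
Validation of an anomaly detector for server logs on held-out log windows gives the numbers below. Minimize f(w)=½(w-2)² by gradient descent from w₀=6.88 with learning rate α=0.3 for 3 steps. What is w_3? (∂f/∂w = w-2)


step 1: grad = 6.88-2 = 4.88; w = 6.88 - 0.3·(4.88) = 5.416
step 2: grad = 5.416-2 = 3.416; w = 5.416 - 0.3·(3.416) = 4.3912
step 3: grad = 4.3912-2 = 2.3912; w = 4.3912 - 0.3·(2.3912) = 3.67384

3.67384


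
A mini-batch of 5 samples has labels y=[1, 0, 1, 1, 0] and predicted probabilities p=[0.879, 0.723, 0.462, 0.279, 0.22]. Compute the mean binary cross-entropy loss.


L[0] = -ln(0.879) = 0.129
L[1] = -ln(1-0.723) = -ln(0.277) = 1.2837
L[2] = -ln(0.462) = 0.7722
L[3] = -ln(0.279) = 1.2765
L[4] = -ln(1-0.22) = -ln(0.78) = 0.2485
mean = (0.129 + 1.2837 + 0.7722 + 1.2765 + 0.2485)/5 = 0.742

0.742


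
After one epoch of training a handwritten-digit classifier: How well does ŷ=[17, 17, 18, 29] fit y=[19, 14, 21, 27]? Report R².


ȳ = 20.25
SS_res = Σ(y-ŷ)² = 26
SS_tot = Σ(y-ȳ)² = 86.75
R² = 1 - SS_res/SS_tot = 1 - 0.2997 = 0.7003

0.7003


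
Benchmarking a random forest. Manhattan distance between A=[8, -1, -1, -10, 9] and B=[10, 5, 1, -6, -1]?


d = |8-10| + |-1-5| + |-1-1| + |-10+ 6| + |9+ 1|
  = 2 + 6 + 2 + 4 + 10
  = 24

24


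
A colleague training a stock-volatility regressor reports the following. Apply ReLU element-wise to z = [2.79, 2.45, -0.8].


ReLU(2.79) = max(0, 2.79) = 2.79
ReLU(2.45) = max(0, 2.45) = 2.45
ReLU(-0.8) = max(0, -0.8) = 0.0
result = [2.79, 2.45, 0.0]

[2.79, 2.45, 0.0]


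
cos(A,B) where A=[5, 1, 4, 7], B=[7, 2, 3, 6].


A·B = 5·7 + 1·2 + 4·3 + 7·6 = 91
‖A‖ = √91 = 9.5394, ‖B‖ = √98 = 9.8995
cos = 91/(√91·√98) = 91/√8918 = 0.9636

0.9636


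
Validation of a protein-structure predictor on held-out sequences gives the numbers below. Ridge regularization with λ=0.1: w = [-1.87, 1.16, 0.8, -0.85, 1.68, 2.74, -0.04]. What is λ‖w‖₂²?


‖w‖₂² = (-1.87)² + (1.16)² + (0.8)² + (-0.85)² + (1.68)² + (2.74)² + (-0.04)²
     = 3.4969 + 1.3456 + 0.64 + 0.7225 + 2.8224 + 7.5076 + 0.0016
     = 16.5366
λ·‖w‖₂² = 0.1·16.5366 = 1.65366

1.65366


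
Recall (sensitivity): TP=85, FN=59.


Recall = TP/(TP+FN)
= 85/(85+59)
= 85/144 = 59.03%

59.03%


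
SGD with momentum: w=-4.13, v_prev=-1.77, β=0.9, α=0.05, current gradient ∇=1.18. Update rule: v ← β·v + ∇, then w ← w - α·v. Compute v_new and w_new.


v_new = 0.9·-1.77 + 1.18 = -1.593 + 1.18 = -0.413
w_new = -4.13 - 0.05·-0.413 = -4.13 + 0.02065 = -4.10935

v_new=-0.413, w_new=-4.10935


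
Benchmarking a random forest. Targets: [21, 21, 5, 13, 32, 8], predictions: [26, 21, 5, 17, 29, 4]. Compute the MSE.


Squared errors: (21-26)²=25, (21-21)²=0, (5-5)²=0, (13-17)²=16, (32-29)²=9, (8-4)²=16
Sum = 66
MSE = 66/6 = 11

11


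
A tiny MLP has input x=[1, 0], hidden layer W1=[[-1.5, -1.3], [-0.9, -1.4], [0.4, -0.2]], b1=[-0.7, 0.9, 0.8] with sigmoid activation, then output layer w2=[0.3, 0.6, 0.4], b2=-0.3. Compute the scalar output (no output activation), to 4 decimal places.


z1[0] = (-1.5)·(1) + (-1.3)·(0) - 0.7 = -2.2
z1[1] = (-0.9)·(1) + (-1.4)·(0) + 0.9 = 0.0
z1[2] = (0.4)·(1) + (-0.2)·(0) + 0.8 = 1.2
h = sigmoid(z1) = [0.0998, 0.5, 0.7685]
output = (0.3)·(0.0998) + (0.6)·(0.5) + (0.4)·(0.7685) - 0.3 = 0.3373

0.3373


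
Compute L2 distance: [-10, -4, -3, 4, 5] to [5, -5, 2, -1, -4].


d = √((-10-5)² + (-4+ 5)² + (-3-2)² + (4+ 1)² + (5+ 4)²)
  = √(225 + 1 + 25 + 25 + 81)
  = √357 = 18.8944

18.8944


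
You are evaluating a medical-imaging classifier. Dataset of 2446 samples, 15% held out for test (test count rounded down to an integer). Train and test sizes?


Test = ⌊2446·15/100⌋ = 366
Train = 2446 - 366 = 2080

Train: 2080, Test: 366


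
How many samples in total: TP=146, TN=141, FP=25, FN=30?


Total = TP + TN + FP + FN
= 146 + 141 + 25 + 30
= 342
(Predicted positive: 171, predicted negative: 171)

342


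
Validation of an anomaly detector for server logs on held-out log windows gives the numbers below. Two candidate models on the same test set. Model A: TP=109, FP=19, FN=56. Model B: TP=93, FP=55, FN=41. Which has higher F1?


Model A: P=109/128=0.8516, R=109/165=0.6606, F1=2PR/(P+R)=2TP/(2TP+FP+FN)=218/293=0.744
Model B: P=93/148=0.6284, R=93/134=0.694, F1=2PR/(P+R)=2TP/(2TP+FP+FN)=186/282=0.6596
0.744 > 0.6596 → Model A

Model A


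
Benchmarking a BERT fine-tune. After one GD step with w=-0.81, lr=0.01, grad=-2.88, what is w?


w_new = w - α·∇
= -0.81 - 0.01·-2.88
= -0.81 + 0.0288
= -0.7812

-0.7812


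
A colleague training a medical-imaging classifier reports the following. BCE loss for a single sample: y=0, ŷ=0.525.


BCE = -[y·ln(p) + (1-y)·ln(1-p)]
= -0 - 1·ln(1-0.525)
= -ln(0.475) = 0.7444

0.7444


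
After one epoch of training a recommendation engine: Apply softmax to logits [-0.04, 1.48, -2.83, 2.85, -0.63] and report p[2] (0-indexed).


Exponentials: e^-0.04=0.9608, e^1.48=4.3929, e^-2.83=0.059, e^2.85=17.2878, e^-0.63=0.5326
Sum = 23.2331
Softmax = [0.0414, 0.1891, 0.0025, 0.7441, 0.0229]
p[2] = 0.059/23.2331 = 0.0025

0.0025


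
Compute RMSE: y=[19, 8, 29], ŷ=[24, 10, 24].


MSE = 54/3 = 18
RMSE = √(54/3) = 4.2426

4.2426


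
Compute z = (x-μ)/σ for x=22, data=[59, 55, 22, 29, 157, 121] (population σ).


μ = 73.8333, σ = 49.0116
z = (22 - 73.8333)/49.0116 = -1.0576

-1.0576


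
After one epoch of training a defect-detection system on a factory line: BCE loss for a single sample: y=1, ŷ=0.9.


BCE = -[y·ln(p) + (1-y)·ln(1-p)]
= -1·ln(0.9) - 0
= -ln(0.9) = 0.1054

0.1054


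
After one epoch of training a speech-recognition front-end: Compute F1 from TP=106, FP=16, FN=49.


Precision = 106/122 = 0.8689
Recall = 106/155 = 0.6839
F1 = 2·P·R/(P+R) = 2·TP/(2·TP+FP+FN) = 212/(212+16+49) = 212/277 = 0.7653

0.7653


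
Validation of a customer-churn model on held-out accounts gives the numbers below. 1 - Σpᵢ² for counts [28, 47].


Probabilities: [28/75, 47/75] ≈ [0.3733, 0.6267]
Σpᵢ² = (784 + 2209)/75² = 2993/5625
Gini = 1 - Σpᵢ² = 1 - 2993/5625 = 0.4679

0.4679


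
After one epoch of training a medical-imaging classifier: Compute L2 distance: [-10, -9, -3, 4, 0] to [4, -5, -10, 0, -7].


d = √((-10-4)² + (-9+ 5)² + (-3+ 10)² + (4-0)² + (0+ 7)²)
  = √(196 + 16 + 49 + 16 + 49)
  = √326 = 18.0555

18.0555


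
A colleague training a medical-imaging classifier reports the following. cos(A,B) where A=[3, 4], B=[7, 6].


A·B = 3·7 + 4·6 = 45
‖A‖ = √25 = 5, ‖B‖ = √85 = 9.2195
cos = 45/(√25·√85) = 45/√2125 = 0.9762

0.9762


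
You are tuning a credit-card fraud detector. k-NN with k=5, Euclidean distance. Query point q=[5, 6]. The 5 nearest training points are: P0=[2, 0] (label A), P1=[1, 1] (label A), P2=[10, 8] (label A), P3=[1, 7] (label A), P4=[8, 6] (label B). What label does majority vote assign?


d(q,P0) = 6.7082  (label A)
d(q,P1) = 6.4031  (label A)
d(q,P2) = 5.3852  (label A)
d(q,P3) = 4.1231  (label A)
d(q,P4) = 3.0  (label B)
Votes: A=4, B=1
Majority → A

A


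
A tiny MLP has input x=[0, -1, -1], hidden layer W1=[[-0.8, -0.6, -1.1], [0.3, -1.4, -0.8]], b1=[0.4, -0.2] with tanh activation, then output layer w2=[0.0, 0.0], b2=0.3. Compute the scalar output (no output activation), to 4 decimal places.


z1[0] = (-0.8)·(0) + (-0.6)·(-1) + (-1.1)·(-1) + 0.4 = 2.1
z1[1] = (0.3)·(0) + (-1.4)·(-1) + (-0.8)·(-1) - 0.2 = 2.0
h = tanh(z1) = [0.9705, 0.964]
output = (0.0)·(0.9705) + (0.0)·(0.964) + 0.3 = 0.3

0.3


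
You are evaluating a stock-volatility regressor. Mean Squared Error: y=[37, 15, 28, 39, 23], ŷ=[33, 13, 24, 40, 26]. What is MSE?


Squared errors: (37-33)²=16, (15-13)²=4, (28-24)²=16, (39-40)²=1, (23-26)²=9
Sum = 46
MSE = 46/5 = 46/5

46/5


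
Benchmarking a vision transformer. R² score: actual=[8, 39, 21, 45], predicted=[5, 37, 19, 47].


ȳ = 28.25
SS_res = Σ(y-ŷ)² = 21
SS_tot = Σ(y-ȳ)² = 858.75
R² = 1 - SS_res/SS_tot = 1 - 0.0245 = 0.9755

0.9755


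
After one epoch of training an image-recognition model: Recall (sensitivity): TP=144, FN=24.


Recall = TP/(TP+FN)
= 144/(144+24)
= 144/168 = 85.71%

85.71%


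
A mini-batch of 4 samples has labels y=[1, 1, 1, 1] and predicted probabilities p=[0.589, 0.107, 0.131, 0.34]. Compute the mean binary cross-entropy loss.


L[0] = -ln(0.589) = 0.5293
L[1] = -ln(0.107) = 2.2349
L[2] = -ln(0.131) = 2.0326
L[3] = -ln(0.34) = 1.0788
mean = (0.5293 + 2.2349 + 2.0326 + 1.0788)/4 = 1.4689

1.4689


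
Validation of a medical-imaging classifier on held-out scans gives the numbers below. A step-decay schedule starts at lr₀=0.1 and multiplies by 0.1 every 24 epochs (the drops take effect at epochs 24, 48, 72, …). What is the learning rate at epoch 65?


n_drops = ⌊65/24⌋ = 2
lr = 0.1·0.1^2 = 0.1·0.01 = 0.001

0.001


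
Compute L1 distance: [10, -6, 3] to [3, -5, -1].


d = |10-3| + |-6+ 5| + |3+ 1|
  = 7 + 1 + 4
  = 12

12


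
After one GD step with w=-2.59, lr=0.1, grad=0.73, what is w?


w_new = w - α·∇
= -2.59 - 0.1·0.73
= -2.59 - 0.073
= -2.663

-2.663


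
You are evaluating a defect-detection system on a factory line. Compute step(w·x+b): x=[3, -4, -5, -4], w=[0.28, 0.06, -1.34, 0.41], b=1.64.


z = (3)·(0.28) + (-4)·(0.06) + (-5)·(-1.34) + (-4)·(0.41) + 1.64
  = 7.3
step(z) = 1 (z≥0)

1


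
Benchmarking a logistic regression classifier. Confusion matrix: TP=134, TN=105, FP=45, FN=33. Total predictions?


Total = TP + TN + FP + FN
= 134 + 105 + 45 + 33
= 317
(Predicted positive: 179, predicted negative: 138)

317


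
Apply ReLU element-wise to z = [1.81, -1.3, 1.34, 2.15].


ReLU(1.81) = max(0, 1.81) = 1.81
ReLU(-1.3) = max(0, -1.3) = 0.0
ReLU(1.34) = max(0, 1.34) = 1.34
ReLU(2.15) = max(0, 2.15) = 2.15
result = [1.81, 0.0, 1.34, 2.15]

[1.81, 0.0, 1.34, 2.15]


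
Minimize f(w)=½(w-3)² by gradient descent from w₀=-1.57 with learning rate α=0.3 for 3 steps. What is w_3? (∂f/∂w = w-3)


step 1: grad = -1.57-3 = -4.57; w = -1.57 - 0.3·(-4.57) = -0.199
step 2: grad = -0.199-3 = -3.199; w = -0.199 - 0.3·(-3.199) = 0.7607
step 3: grad = 0.7607-3 = -2.2393; w = 0.7607 - 0.3·(-2.2393) = 1.43249

1.43249


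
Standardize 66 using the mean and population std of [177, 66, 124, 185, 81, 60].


μ = 115.5, σ = 50.6713
z = (66 - 115.5)/50.6713 = -0.9769

-0.9769


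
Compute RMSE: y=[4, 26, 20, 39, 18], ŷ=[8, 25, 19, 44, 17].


MSE = 44/5 = 8.8
RMSE = √(44/5) = 2.9665

2.9665


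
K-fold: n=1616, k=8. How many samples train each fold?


Fold size = 1616/8 = 202
Training per fold = 1616 - 202 = 1414

1414


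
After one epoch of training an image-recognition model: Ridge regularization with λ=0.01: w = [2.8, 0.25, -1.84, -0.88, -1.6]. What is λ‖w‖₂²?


‖w‖₂² = (2.8)² + (0.25)² + (-1.84)² + (-0.88)² + (-1.6)²
     = 7.84 + 0.0625 + 3.3856 + 0.7744 + 2.56
     = 14.6225
λ·‖w‖₂² = 0.01·14.6225 = 0.146225

0.146225


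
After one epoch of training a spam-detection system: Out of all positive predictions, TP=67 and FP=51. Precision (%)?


Precision = TP/(TP+FP)
= 67/(67+51)
= 67/118 = 56.78%

56.78%


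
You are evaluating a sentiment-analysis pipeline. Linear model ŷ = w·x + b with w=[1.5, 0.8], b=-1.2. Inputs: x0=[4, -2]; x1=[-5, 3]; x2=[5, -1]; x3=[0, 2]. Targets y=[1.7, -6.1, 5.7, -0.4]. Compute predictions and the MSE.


ŷ0 = (1.5)·(4) + (0.8)·(-2) - 1.2 = 3.2
ŷ1 = (1.5)·(-5) + (0.8)·(3) - 1.2 = -6.3
ŷ2 = (1.5)·(5) + (0.8)·(-1) - 1.2 = 5.5
ŷ3 = (1.5)·(0) + (0.8)·(2) - 1.2 = 0.4
errors² = [2.25, 0.04, 0.04, 0.64]
MSE = 2.9700/4 = 0.7425

0.7425


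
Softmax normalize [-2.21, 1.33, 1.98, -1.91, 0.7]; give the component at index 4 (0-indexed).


Exponentials: e^-2.21=0.1097, e^1.33=3.781, e^1.98=7.2427, e^-1.91=0.1481, e^0.7=2.0138
Sum = 13.2953
Softmax = [0.0083, 0.2844, 0.5448, 0.0111, 0.1515]
p[4] = 2.0138/13.2953 = 0.1515

0.1515


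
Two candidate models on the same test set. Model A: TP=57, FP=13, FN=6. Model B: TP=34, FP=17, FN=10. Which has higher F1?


Model A: P=57/70=0.8143, R=57/63=0.9048, F1=2PR/(P+R)=2TP/(2TP+FP+FN)=114/133=0.8571
Model B: P=34/51=0.6667, R=34/44=0.7727, F1=2PR/(P+R)=2TP/(2TP+FP+FN)=68/95=0.7158
0.8571 > 0.7158 → Model A

Model A


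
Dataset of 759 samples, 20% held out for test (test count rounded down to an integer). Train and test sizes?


Test = ⌊759·20/100⌋ = 151
Train = 759 - 151 = 608

Train: 608, Test: 151


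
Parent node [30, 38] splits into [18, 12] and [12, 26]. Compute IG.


Parent = [30, 38], H_parent = 0.99
H_left = 0.971 (n=30), H_right = 0.8997 (n=38)
H_children = (30/68)·0.971 + (38/68)·0.8997 = 0.9312
IG = 0.99 - 0.9312 = 0.0588

0.0588


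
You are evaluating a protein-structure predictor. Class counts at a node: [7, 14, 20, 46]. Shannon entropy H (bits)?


Probabilities: [7/87, 14/87, 20/87, 46/87] ≈ [0.0805, 0.1609, 0.2299, 0.5287]
H = -((7/87)·log₂(7/87) + (14/87)·log₂(14/87) + (20/87)·log₂(20/87) + (46/87)·log₂(46/87))
  = 1.6903 bits

1.6903 bits


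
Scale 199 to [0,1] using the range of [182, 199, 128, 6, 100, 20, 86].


min=6, max=199
(199-6)/(199-6) = 193/193 = 1.0

1.0


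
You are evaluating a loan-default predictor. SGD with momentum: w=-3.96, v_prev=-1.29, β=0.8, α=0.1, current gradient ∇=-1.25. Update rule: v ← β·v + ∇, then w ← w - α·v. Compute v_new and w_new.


v_new = 0.8·-1.29 - 1.25 = -1.032 - 1.25 = -2.282
w_new = -3.96 - 0.1·-2.282 = -3.96 + 0.2282 = -3.7318

v_new=-2.282, w_new=-3.7318


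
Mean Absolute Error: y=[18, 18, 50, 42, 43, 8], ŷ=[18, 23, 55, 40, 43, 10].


Absolute errors: |18-18|=0, |18-23|=5, |50-55|=5, |42-40|=2, |43-43|=0, |8-10|=2
Sum = 14
MAE = 14/6 = 7/3

7/3


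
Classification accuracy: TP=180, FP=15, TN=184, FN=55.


Accuracy = (TP+TN)/(TP+TN+FP+FN)
= (180+184)/(434)
= 364/434 = 83.87%

83.87%


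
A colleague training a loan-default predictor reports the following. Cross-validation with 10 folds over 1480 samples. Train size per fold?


Fold size = 1480/10 = 148
Training per fold = 1480 - 148 = 1332

1332


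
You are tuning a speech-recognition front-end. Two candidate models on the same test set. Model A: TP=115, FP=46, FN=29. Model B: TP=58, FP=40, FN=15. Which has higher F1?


Model A: P=115/161=0.7143, R=115/144=0.7986, F1=2PR/(P+R)=2TP/(2TP+FP+FN)=230/305=0.7541
Model B: P=58/98=0.5918, R=58/73=0.7945, F1=2PR/(P+R)=2TP/(2TP+FP+FN)=116/171=0.6784
0.7541 > 0.6784 → Model A

Model A


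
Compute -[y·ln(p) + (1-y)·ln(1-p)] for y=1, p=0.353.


BCE = -[y·ln(p) + (1-y)·ln(1-p)]
= -1·ln(0.353) - 0
= -ln(0.353) = 1.0413

1.0413


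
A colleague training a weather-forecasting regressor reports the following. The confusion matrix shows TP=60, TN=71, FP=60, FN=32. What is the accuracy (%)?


Accuracy = (TP+TN)/(TP+TN+FP+FN)
= (60+71)/(223)
= 131/223 = 58.74%

58.74%


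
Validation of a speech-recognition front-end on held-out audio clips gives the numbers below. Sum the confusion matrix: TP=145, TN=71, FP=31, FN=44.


Total = TP + TN + FP + FN
= 145 + 71 + 31 + 44
= 291
(Predicted positive: 176, predicted negative: 115)

291


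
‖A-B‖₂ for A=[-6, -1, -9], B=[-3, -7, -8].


d = √((-6+ 3)² + (-1+ 7)² + (-9+ 8)²)
  = √(9 + 36 + 1)
  = √46 = 6.7823

6.7823


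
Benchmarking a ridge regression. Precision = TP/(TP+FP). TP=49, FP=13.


Precision = TP/(TP+FP)
= 49/(49+13)
= 49/62 = 79.03%

79.03%


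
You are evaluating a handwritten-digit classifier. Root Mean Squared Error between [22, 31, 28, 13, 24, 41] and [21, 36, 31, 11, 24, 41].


MSE = 39/6 = 6.5
RMSE = √(39/6) = 2.5495

2.5495


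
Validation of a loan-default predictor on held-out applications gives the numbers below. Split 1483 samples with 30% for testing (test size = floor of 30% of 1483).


Test = ⌊1483·30/100⌋ = 444
Train = 1483 - 444 = 1039

Train: 1039, Test: 444


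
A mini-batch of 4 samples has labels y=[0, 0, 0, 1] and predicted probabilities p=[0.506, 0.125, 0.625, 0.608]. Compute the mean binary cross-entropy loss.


L[0] = -ln(1-0.506) = -ln(0.494) = 0.7052
L[1] = -ln(1-0.125) = -ln(0.875) = 0.1335
L[2] = -ln(1-0.625) = -ln(0.375) = 0.9808
L[3] = -ln(0.608) = 0.4976
mean = (0.7052 + 0.1335 + 0.9808 + 0.4976)/4 = 0.5793

0.5793


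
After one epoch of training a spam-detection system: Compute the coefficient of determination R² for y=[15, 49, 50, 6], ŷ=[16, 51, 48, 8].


ȳ = 30
SS_res = Σ(y-ŷ)² = 13
SS_tot = Σ(y-ȳ)² = 1562
R² = 1 - SS_res/SS_tot = 1 - 0.0083 = 0.9917

0.9917


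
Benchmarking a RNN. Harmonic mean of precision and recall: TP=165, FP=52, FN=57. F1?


Precision = 165/217 = 0.7604
Recall = 165/222 = 0.7432
F1 = 2·P·R/(P+R) = 2·TP/(2·TP+FP+FN) = 330/(330+52+57) = 330/439 = 0.7517

0.7517


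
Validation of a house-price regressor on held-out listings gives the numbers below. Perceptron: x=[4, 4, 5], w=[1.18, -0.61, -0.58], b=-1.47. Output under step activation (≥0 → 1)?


z = (4)·(1.18) + (4)·(-0.61) + (5)·(-0.58) - 1.47
  = -2.09
step(z) = 0 (z<0)

0


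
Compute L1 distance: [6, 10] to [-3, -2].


d = |6+ 3| + |10+ 2|
  = 9 + 12
  = 21

21


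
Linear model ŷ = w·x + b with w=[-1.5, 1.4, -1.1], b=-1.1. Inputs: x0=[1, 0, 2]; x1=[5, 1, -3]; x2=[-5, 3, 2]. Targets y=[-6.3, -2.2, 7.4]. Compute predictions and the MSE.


ŷ0 = (-1.5)·(1) + (1.4)·(0) + (-1.1)·(2) - 1.1 = -4.8
ŷ1 = (-1.5)·(5) + (1.4)·(1) + (-1.1)·(-3) - 1.1 = -3.9
ŷ2 = (-1.5)·(-5) + (1.4)·(3) + (-1.1)·(2) - 1.1 = 8.4
errors² = [2.25, 2.89, 1.0]
MSE = 6.1400/3 = 2.0467

2.0467


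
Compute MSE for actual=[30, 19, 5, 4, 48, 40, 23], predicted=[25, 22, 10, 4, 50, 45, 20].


Squared errors: (30-25)²=25, (19-22)²=9, (5-10)²=25, (4-4)²=0, (48-50)²=4, (40-45)²=25, (23-20)²=9
Sum = 97
MSE = 97/7 = 97/7

97/7


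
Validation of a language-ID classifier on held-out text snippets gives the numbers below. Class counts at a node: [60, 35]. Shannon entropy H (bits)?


Probabilities: [60/95, 35/95] ≈ [0.6316, 0.3684]
H = -((60/95)·log₂(60/95) + (35/95)·log₂(35/95))
  = 0.9495 bits

0.9495 bits


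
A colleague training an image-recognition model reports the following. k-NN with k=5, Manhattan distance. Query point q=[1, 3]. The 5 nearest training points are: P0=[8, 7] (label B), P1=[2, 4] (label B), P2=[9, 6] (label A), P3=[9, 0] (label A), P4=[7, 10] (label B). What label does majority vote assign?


d(q,P0) = 11  (label B)
d(q,P1) = 2  (label B)
d(q,P2) = 11  (label A)
d(q,P3) = 11  (label A)
d(q,P4) = 13  (label B)
Votes: A=2, B=3
Majority → B

B


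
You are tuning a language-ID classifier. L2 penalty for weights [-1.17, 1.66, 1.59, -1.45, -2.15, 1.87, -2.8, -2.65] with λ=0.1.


‖w‖₂² = (-1.17)² + (1.66)² + (1.59)² + (-1.45)² + (-2.15)² + (1.87)² + (-2.8)² + (-2.65)²
     = 1.3689 + 2.7556 + 2.5281 + 2.1025 + 4.6225 + 3.4969 + 7.84 + 7.0225
     = 31.737
λ·‖w‖₂² = 0.1·31.737 = 3.1737

3.1737


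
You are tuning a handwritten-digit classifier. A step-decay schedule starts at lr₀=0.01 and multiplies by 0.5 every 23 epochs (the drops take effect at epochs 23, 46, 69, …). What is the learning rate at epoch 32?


n_drops = ⌊32/23⌋ = 1
lr = 0.01·0.5^1 = 0.01·0.5 = 0.005

0.005


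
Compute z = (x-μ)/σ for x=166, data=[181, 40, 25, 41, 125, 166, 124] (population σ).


μ = 100.2857, σ = 59.55
z = (166 - 100.2857)/59.55 = 1.1035

1.1035


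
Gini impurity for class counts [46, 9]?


Probabilities: [46/55, 9/55] ≈ [0.8364, 0.1636]
Σpᵢ² = (2116 + 81)/55² = 2197/3025
Gini = 1 - Σpᵢ² = 1 - 2197/3025 = 0.2737

0.2737


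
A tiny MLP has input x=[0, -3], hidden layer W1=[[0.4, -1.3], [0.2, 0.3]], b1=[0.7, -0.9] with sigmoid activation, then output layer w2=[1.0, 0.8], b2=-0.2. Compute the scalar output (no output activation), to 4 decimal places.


z1[0] = (0.4)·(0) + (-1.3)·(-3) + 0.7 = 4.6
z1[1] = (0.2)·(0) + (0.3)·(-3) - 0.9 = -1.8
h = sigmoid(z1) = [0.99, 0.1419]
output = (1.0)·(0.99) + (0.8)·(0.1419) - 0.2 = 0.9035

0.9035


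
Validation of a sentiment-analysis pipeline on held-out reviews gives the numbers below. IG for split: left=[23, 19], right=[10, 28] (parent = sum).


Parent = [33, 47], H_parent = 0.9778
H_left = 0.9934 (n=42), H_right = 0.8315 (n=38)
H_children = (42/80)·0.9934 + (38/80)·0.8315 = 0.9165
IG = 0.9778 - 0.9165 = 0.0613

0.0613


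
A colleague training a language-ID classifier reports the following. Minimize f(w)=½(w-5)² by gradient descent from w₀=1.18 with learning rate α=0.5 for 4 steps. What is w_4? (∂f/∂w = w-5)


step 1: grad = 1.18-5 = -3.82; w = 1.18 - 0.5·(-3.82) = 3.09
step 2: grad = 3.09-5 = -1.91; w = 3.09 - 0.5·(-1.91) = 4.045
step 3: grad = 4.045-5 = -0.955; w = 4.045 - 0.5·(-0.955) = 4.5225
step 4: grad = 4.5225-5 = -0.4775; w = 4.5225 - 0.5·(-0.4775) = 4.76125

4.76125


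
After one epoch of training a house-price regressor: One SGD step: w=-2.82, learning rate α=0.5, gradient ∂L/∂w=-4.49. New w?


w_new = w - α·∇
= -2.82 - 0.5·-4.49
= -2.82 + 2.245
= -0.575

-0.575


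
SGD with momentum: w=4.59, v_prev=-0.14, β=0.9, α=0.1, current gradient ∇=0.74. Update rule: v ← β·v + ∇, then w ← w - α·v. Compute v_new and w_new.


v_new = 0.9·-0.14 + 0.74 = -0.126 + 0.74 = 0.614
w_new = 4.59 - 0.1·0.614 = 4.59 - 0.0614 = 4.5286

v_new=0.614, w_new=4.5286


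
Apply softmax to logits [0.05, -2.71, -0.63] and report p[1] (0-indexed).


Exponentials: e^0.05=1.0513, e^-2.71=0.0665, e^-0.63=0.5326
Sum = 1.6504
Softmax = [0.637, 0.0403, 0.3227]
p[1] = 0.0665/1.6504 = 0.0403

0.0403


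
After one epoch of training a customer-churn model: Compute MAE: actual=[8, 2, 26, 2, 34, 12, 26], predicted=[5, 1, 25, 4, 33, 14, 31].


Absolute errors: |8-5|=3, |2-1|=1, |26-25|=1, |2-4|=2, |34-33|=1, |12-14|=2, |26-31|=5
Sum = 15
MAE = 15/7 = 15/7

15/7


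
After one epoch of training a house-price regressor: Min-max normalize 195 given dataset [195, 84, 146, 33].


min=33, max=195
(195-33)/(195-33) = 162/162 = 1.0

1.0


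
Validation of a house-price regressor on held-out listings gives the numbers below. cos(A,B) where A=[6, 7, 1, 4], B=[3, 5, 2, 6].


A·B = 6·3 + 7·5 + 1·2 + 4·6 = 79
‖A‖ = √102 = 10.0995, ‖B‖ = √74 = 8.6023
cos = 79/(√102·√74) = 79/√7548 = 0.9093

0.9093


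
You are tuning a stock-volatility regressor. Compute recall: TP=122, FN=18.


Recall = TP/(TP+FN)
= 122/(122+18)
= 122/140 = 87.14%

87.14%


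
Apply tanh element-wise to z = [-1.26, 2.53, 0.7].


tanh(-1.26) = -0.8511
tanh(2.53) = 0.9874
tanh(0.7) = 0.6044
result = [-0.8511, 0.9874, 0.6044]

[-0.8511, 0.9874, 0.6044]


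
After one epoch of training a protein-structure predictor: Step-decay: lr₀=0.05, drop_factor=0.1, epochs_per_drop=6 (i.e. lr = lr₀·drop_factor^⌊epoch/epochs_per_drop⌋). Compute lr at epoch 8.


n_drops = ⌊8/6⌋ = 1
lr = 0.05·0.1^1 = 0.05·0.1 = 0.005

0.005


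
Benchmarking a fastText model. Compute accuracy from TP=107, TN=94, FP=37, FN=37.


Accuracy = (TP+TN)/(TP+TN+FP+FN)
= (107+94)/(275)
= 201/275 = 73.09%

73.09%


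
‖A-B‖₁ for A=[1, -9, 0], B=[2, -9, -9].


d = |1-2| + |-9+ 9| + |0+ 9|
  = 1 + 0 + 9
  = 10

10


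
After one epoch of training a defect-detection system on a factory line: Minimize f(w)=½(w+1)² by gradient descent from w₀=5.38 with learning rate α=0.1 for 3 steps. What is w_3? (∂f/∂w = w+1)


step 1: grad = 5.38+1 = 6.38; w = 5.38 - 0.1·(6.38) = 4.742
step 2: grad = 4.742+1 = 5.742; w = 4.742 - 0.1·(5.742) = 4.1678
step 3: grad = 4.1678+1 = 5.1678; w = 4.1678 - 0.1·(5.1678) = 3.65102

3.65102


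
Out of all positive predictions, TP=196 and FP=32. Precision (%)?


Precision = TP/(TP+FP)
= 196/(196+32)
= 196/228 = 85.96%

85.96%


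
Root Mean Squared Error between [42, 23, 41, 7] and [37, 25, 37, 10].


MSE = 54/4 = 13.5
RMSE = √(54/4) = 3.6742

3.6742


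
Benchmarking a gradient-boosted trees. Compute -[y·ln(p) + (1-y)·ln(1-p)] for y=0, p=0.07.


BCE = -[y·ln(p) + (1-y)·ln(1-p)]
= -0 - 1·ln(1-0.07)
= -ln(0.93) = 0.0726

0.0726


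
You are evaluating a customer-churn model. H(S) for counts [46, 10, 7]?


Probabilities: [46/63, 10/63, 7/63] ≈ [0.7302, 0.1587, 0.1111]
H = -((46/63)·log₂(46/63) + (10/63)·log₂(10/63) + (7/63)·log₂(7/63))
  = 1.105 bits

1.105 bits


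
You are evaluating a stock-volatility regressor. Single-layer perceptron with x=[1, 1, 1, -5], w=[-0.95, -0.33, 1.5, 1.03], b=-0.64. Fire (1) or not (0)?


z = (1)·(-0.95) + (1)·(-0.33) + (1)·(1.5) + (-5)·(1.03) - 0.64
  = -5.57
step(z) = 0 (z<0)

0


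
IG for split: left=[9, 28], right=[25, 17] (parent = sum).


Parent = [34, 45], H_parent = 0.986
H_left = 0.8004 (n=37), H_right = 0.9737 (n=42)
H_children = (37/79)·0.8004 + (42/79)·0.9737 = 0.8925
IG = 0.986 - 0.8925 = 0.0935

0.0935


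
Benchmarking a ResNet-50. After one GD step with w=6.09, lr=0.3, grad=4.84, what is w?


w_new = w - α·∇
= 6.09 - 0.3·4.84
= 6.09 - 1.452
= 4.638

4.638


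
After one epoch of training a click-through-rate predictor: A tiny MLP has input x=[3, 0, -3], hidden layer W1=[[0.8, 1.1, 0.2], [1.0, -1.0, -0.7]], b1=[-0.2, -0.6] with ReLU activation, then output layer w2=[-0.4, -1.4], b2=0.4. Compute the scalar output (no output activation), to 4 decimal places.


z1[0] = (0.8)·(3) + (1.1)·(0) + (0.2)·(-3) - 0.2 = 1.6
z1[1] = (1.0)·(3) + (-1.0)·(0) + (-0.7)·(-3) - 0.6 = 4.5
h = ReLU(z1) = [1.6, 4.5]
output = (-0.4)·(1.6) + (-1.4)·(4.5) + 0.4 = -6.54

-6.54


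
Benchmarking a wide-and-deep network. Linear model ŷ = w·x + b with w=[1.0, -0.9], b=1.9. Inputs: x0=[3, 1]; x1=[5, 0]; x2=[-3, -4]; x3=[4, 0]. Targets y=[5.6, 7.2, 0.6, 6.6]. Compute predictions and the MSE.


ŷ0 = (1.0)·(3) + (-0.9)·(1) + 1.9 = 4.0
ŷ1 = (1.0)·(5) + (-0.9)·(0) + 1.9 = 6.9
ŷ2 = (1.0)·(-3) + (-0.9)·(-4) + 1.9 = 2.5
ŷ3 = (1.0)·(4) + (-0.9)·(0) + 1.9 = 5.9
errors² = [2.56, 0.09, 3.61, 0.49]
MSE = 6.7500/4 = 1.6875

1.6875


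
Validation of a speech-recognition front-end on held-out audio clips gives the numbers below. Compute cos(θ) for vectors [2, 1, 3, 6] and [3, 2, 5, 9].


A·B = 2·3 + 1·2 + 3·5 + 6·9 = 77
‖A‖ = √50 = 7.0711, ‖B‖ = √119 = 10.9087
cos = 77/(√50·√119) = 77/√5950 = 0.9982

0.9982


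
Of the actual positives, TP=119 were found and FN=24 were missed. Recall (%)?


Recall = TP/(TP+FN)
= 119/(119+24)
= 119/143 = 83.22%

83.22%


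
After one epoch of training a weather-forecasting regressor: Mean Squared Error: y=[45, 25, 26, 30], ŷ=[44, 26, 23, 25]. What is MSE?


Squared errors: (45-44)²=1, (25-26)²=1, (26-23)²=9, (30-25)²=25
Sum = 36
MSE = 36/4 = 9

9


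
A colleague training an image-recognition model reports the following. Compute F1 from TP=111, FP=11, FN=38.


Precision = 111/122 = 0.9098
Recall = 111/149 = 0.745
F1 = 2·P·R/(P+R) = 2·TP/(2·TP+FP+FN) = 222/(222+11+38) = 222/271 = 0.8192

0.8192


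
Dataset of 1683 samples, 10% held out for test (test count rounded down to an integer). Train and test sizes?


Test = ⌊1683·10/100⌋ = 168
Train = 1683 - 168 = 1515

Train: 1515, Test: 168


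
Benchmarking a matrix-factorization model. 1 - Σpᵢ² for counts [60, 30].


Probabilities: [60/90, 30/90] ≈ [0.6667, 0.3333]
Σpᵢ² = (3600 + 900)/90² = 4500/8100
Gini = 1 - Σpᵢ² = 1 - 4500/8100 = 0.4444

0.4444


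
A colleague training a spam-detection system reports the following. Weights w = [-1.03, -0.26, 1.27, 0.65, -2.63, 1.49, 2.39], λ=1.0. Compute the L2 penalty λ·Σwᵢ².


‖w‖₂² = (-1.03)² + (-0.26)² + (1.27)² + (0.65)² + (-2.63)² + (1.49)² + (2.39)²
     = 1.0609 + 0.0676 + 1.6129 + 0.4225 + 6.9169 + 2.2201 + 5.7121
     = 18.013
λ·‖w‖₂² = 1.0·18.013 = 18.013

18.013


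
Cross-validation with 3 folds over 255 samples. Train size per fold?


Fold size = 255/3 = 85
Training per fold = 255 - 85 = 170

170


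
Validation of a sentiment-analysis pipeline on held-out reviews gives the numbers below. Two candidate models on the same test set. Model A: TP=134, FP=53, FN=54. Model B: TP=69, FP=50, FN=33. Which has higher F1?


Model A: P=134/187=0.7166, R=134/188=0.7128, F1=2PR/(P+R)=2TP/(2TP+FP+FN)=268/375=0.7147
Model B: P=69/119=0.5798, R=69/102=0.6765, F1=2PR/(P+R)=2TP/(2TP+FP+FN)=138/221=0.6244
0.7147 > 0.6244 → Model A

Model A


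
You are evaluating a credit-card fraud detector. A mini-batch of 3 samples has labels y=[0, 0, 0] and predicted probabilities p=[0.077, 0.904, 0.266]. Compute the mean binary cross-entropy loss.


L[0] = -ln(1-0.077) = -ln(0.923) = 0.0801
L[1] = -ln(1-0.904) = -ln(0.096) = 2.3434
L[2] = -ln(1-0.266) = -ln(0.734) = 0.3092
mean = (0.0801 + 2.3434 + 0.3092)/3 = 0.9109

0.9109


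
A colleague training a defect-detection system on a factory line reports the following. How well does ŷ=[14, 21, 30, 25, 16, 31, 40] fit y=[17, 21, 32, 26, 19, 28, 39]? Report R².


ȳ = 26
SS_res = Σ(y-ŷ)² = 33
SS_tot = Σ(y-ȳ)² = 364
R² = 1 - SS_res/SS_tot = 1 - 0.0907 = 0.9093

0.9093


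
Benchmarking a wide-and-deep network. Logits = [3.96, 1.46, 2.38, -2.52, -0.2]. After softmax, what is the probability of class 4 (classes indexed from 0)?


Exponentials: e^3.96=52.4573, e^1.46=4.306, e^2.38=10.8049, e^-2.52=0.0805, e^-0.2=0.8187
Sum = 68.4674
Softmax = [0.7662, 0.0629, 0.1578, 0.0012, 0.012]
p[4] = 0.8187/68.4674 = 0.012

0.012


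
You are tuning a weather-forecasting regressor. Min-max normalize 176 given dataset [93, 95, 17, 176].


min=17, max=176
(176-17)/(176-17) = 159/159 = 1.0

1.0


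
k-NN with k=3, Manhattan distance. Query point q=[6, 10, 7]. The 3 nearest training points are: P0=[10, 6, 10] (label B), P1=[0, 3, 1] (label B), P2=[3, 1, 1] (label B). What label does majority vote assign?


d(q,P0) = 11  (label B)
d(q,P1) = 19  (label B)
d(q,P2) = 18  (label B)
Votes: A=0, B=3
Majority → B

B


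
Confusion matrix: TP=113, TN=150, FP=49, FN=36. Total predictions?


Total = TP + TN + FP + FN
= 113 + 150 + 49 + 36
= 348
(Predicted positive: 162, predicted negative: 186)

348


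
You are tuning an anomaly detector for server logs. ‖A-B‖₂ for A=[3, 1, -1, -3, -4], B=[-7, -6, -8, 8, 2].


d = √((3+ 7)² + (1+ 6)² + (-1+ 8)² + (-3-8)² + (-4-2)²)
  = √(100 + 49 + 49 + 121 + 36)
  = √355 = 18.8414

18.8414


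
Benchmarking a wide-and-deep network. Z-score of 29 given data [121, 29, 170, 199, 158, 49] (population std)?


μ = 121, σ = 62.5859
z = (29 - 121)/62.5859 = -1.47

-1.47


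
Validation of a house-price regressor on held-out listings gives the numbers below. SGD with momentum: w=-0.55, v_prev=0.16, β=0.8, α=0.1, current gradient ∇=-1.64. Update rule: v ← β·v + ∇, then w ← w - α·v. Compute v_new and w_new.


v_new = 0.8·0.16 - 1.64 = 0.128 - 1.64 = -1.512
w_new = -0.55 - 0.1·-1.512 = -0.55 + 0.1512 = -0.3988

v_new=-1.512, w_new=-0.3988


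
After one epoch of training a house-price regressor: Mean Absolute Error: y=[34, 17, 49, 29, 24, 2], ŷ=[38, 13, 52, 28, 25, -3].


Absolute errors: |34-38|=4, |17-13|=4, |49-52|=3, |29-28|=1, |24-25|=1, |2+ 3|=5
Sum = 18
MAE = 18/6 = 3

3


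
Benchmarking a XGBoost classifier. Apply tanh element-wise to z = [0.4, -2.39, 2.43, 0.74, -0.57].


tanh(0.4) = 0.3799
tanh(-2.39) = -0.9833
tanh(2.43) = 0.9846
tanh(0.74) = 0.6291
tanh(-0.57) = -0.5154
result = [0.3799, -0.9833, 0.9846, 0.6291, -0.5154]

[0.3799, -0.9833, 0.9846, 0.6291, -0.5154]


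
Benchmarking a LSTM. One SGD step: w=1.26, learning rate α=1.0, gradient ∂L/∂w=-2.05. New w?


w_new = w - α·∇
= 1.26 - 1.0·-2.05
= 1.26 + 2.05
= 3.31

3.31


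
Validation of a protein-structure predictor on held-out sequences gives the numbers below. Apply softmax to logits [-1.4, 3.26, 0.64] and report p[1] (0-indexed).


Exponentials: e^-1.4=0.2466, e^3.26=26.0495, e^0.64=1.8965
Sum = 28.1926
Softmax = [0.0087, 0.924, 0.0673]
p[1] = 26.0495/28.1926 = 0.924

0.924


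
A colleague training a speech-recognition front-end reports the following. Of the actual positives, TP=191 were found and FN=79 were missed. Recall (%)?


Recall = TP/(TP+FN)
= 191/(191+79)
= 191/270 = 70.74%

70.74%


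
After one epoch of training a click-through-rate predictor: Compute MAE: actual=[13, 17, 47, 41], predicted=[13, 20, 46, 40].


Absolute errors: |13-13|=0, |17-20|=3, |47-46|=1, |41-40|=1
Sum = 5
MAE = 5/4 = 5/4

5/4


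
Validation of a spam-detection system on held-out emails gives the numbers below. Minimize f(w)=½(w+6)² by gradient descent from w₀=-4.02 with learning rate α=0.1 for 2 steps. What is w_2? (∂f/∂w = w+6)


step 1: grad = -4.02+6 = 1.98; w = -4.02 - 0.1·(1.98) = -4.218
step 2: grad = -4.218+6 = 1.782; w = -4.218 - 0.1·(1.782) = -4.3962

-4.3962


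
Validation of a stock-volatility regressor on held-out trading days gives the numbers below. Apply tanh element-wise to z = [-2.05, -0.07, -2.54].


tanh(-2.05) = -0.9674
tanh(-0.07) = -0.0699
tanh(-2.54) = -0.9876
result = [-0.9674, -0.0699, -0.9876]

[-0.9674, -0.0699, -0.9876]


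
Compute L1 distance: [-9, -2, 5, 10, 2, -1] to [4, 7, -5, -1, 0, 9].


d = |-9-4| + |-2-7| + |5+ 5| + |10+ 1| + |2-0| + |-1-9|
  = 13 + 9 + 10 + 11 + 2 + 10
  = 55

55


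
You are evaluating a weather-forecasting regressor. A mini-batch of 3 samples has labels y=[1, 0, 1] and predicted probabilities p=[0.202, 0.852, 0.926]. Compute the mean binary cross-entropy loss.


L[0] = -ln(0.202) = 1.5995
L[1] = -ln(1-0.852) = -ln(0.148) = 1.9105
L[2] = -ln(0.926) = 0.0769
mean = (1.5995 + 1.9105 + 0.0769)/3 = 1.1956

1.1956


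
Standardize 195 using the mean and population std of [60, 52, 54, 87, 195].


μ = 89.6, σ = 54.1723
z = (195 - 89.6)/54.1723 = 1.9456

1.9456


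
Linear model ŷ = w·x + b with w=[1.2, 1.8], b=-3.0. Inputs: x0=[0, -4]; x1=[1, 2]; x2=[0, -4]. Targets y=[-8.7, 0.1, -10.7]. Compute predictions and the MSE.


ŷ0 = (1.2)·(0) + (1.8)·(-4) - 3.0 = -10.2
ŷ1 = (1.2)·(1) + (1.8)·(2) - 3.0 = 1.8
ŷ2 = (1.2)·(0) + (1.8)·(-4) - 3.0 = -10.2
errors² = [2.25, 2.89, 0.25]
MSE = 5.3900/3 = 1.7967

1.7967


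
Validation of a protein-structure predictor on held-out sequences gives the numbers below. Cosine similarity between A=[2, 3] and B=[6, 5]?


A·B = 2·6 + 3·5 = 27
‖A‖ = √13 = 3.6056, ‖B‖ = √61 = 7.8102
cos = 27/(√13·√61) = 27/√793 = 0.9588

0.9588


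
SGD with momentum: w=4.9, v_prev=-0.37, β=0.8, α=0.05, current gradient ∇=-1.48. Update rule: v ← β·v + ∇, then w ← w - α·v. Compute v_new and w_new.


v_new = 0.8·-0.37 - 1.48 = -0.296 - 1.48 = -1.776
w_new = 4.9 - 0.05·-1.776 = 4.9 + 0.0888 = 4.9888

v_new=-1.776, w_new=4.9888


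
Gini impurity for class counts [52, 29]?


Probabilities: [52/81, 29/81] ≈ [0.642, 0.358]
Σpᵢ² = (2704 + 841)/81² = 3545/6561
Gini = 1 - Σpᵢ² = 1 - 3545/6561 = 0.4597

0.4597


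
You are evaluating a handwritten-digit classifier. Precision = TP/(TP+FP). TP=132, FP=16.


Precision = TP/(TP+FP)
= 132/(132+16)
= 132/148 = 89.19%

89.19%


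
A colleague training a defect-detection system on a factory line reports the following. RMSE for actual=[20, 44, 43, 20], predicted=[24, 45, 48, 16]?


MSE = 58/4 = 14.5
RMSE = √(58/4) = 3.8079

3.8079


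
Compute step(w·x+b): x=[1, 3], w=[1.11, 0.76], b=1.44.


z = (1)·(1.11) + (3)·(0.76) + 1.44
  = 4.83
step(z) = 1 (z≥0)

1


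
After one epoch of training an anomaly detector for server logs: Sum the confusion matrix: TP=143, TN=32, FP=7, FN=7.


Total = TP + TN + FP + FN
= 143 + 32 + 7 + 7
= 189
(Predicted positive: 150, predicted negative: 39)

189


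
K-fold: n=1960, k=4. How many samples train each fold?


Fold size = 1960/4 = 490
Training per fold = 1960 - 490 = 1470

1470


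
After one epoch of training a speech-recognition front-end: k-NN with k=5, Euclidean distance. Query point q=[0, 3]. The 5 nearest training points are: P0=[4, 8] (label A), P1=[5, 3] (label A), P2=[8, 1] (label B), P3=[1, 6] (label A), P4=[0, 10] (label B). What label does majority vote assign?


d(q,P0) = 6.4031  (label A)
d(q,P1) = 5.0  (label A)
d(q,P2) = 8.2462  (label B)
d(q,P3) = 3.1623  (label A)
d(q,P4) = 7.0  (label B)
Votes: A=3, B=2
Majority → A

A
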